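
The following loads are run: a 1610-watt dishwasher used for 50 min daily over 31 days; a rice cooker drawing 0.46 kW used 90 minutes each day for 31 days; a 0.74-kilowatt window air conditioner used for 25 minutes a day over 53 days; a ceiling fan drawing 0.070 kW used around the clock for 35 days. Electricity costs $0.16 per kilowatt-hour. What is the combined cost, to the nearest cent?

dishwasher: Runtime = 50 min × 31 = 1550 min = 25.833333… h
dishwasher: 1.61 kW × 25.833333… h = 41.591666… kWh
rice cooker: Runtime = 90 min × 31 = 2790 min = 46.5 h
rice cooker: 0.46 kW × 46.5 h = 21.39 kWh
window air conditioner: Runtime = 25 min × 53 = 1325 min = 22.083333… h
window air conditioner: 0.74 kW × 22.083333… h = 16.341666… kWh
ceiling fan: Runtime = 24 h × 35 = 840 h
ceiling fan: 0.07 kW × 840 h = 58.8 kWh
Total energy = 138.123333… kWh
Cost = 138.123333… × $0.16 = $22.10

$22.10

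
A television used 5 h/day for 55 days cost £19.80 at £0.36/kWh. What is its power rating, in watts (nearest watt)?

200 W

Energy = £19.80 ÷ £0.36/kWh = 55 kWh
Runtime = 5 h/day × 55 days = 275 h
Power = 55 kWh ÷ 275 h = 0.2 kW = 200 W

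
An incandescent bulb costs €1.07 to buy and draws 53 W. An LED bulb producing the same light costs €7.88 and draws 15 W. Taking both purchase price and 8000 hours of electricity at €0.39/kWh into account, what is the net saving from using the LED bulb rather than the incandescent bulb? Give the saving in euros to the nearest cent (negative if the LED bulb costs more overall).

incandescent bulb: €1.07 + (53/1000) kW × 8000 h × €0.39 = €1.07 + €165.36 = €166.43
LED bulb: €7.88 + (15/1000) kW × 8000 h × €0.39 = €7.88 + €46.8 = €54.68
Saving = €166.43 − €54.68 = €111.75

€111.75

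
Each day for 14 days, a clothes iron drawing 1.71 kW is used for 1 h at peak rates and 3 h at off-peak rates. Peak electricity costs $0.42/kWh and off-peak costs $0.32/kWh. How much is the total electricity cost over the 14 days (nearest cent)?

Peak energy = 1.71 kW × 1 h × 14 = 23.94 kWh
Off-peak energy = 1.71 kW × 3 h × 14 = 71.82 kWh
Cost = 23.94 × $0.42 + 71.82 × $0.32 = $10.0548 + $22.9824 = $33.04

$33.04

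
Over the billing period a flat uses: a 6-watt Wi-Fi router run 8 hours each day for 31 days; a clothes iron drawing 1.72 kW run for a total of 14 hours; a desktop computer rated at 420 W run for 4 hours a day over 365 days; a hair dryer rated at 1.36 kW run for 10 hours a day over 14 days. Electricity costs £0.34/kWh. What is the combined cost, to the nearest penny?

Wi-Fi router: Runtime = 8 h/day × 31 days = 248 h
Wi-Fi router: 0.006 kW × 248 h = 1.488 kWh
clothes iron: 1.72 kW × 14 h = 24.08 kWh
desktop computer: Runtime = 4 h/day × 365 days = 1460 h
desktop computer: 0.42 kW × 1460 h = 613.2 kWh
hair dryer: Runtime = 10 h/day × 14 days = 140 h
hair dryer: 1.36 kW × 140 h = 190.4 kWh
Total energy = 829.168 kWh
Cost = 829.168 × £0.34 = £281.92

£281.92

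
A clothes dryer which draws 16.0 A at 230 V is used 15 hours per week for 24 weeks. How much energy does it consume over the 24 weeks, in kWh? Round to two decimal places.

Power = 16.0 A × 230 V = 3680 W = 3.68 kW
Runtime = 15 h/week × 24 weeks = 360 h
Energy = 3.68 kW × 360 h = 1324.8 kWh

1324.80 kWh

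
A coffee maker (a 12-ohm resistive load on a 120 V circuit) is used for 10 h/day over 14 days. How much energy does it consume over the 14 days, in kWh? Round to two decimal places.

168.00 kWh

Power = V²/R = 120²/12 = 1200 W = 1.2 kW
Runtime = 10 h/day × 14 days = 140 h
Energy = 1.2 kW × 140 h = 168 kWh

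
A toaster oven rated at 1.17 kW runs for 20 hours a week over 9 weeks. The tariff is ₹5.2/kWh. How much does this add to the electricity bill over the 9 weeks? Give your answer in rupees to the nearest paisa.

₹1095.12

Runtime = 20 h/week × 9 weeks = 180 h
Energy = 1.17 kW × 180 h = 210.6 kWh
Cost = 210.6 kWh × ₹5.2/kWh = ₹1095.12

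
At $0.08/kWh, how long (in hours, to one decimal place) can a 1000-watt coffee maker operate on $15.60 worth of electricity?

Energy available = $15.60 ÷ $0.08/kWh = 195 kWh
Hours = 195 kWh ÷ 1 kW = 195.0 h

195.0 h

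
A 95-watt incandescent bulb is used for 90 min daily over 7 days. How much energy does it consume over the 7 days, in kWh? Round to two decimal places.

Runtime = 90 min × 7 = 630 min = 10.5 h
Energy = 0.095 kW × 10.5 h = 0.9975 kWh ≈ 1.00 kWh

1.00 kWh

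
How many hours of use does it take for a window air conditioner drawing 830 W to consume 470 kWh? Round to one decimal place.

566.3 h

Hours = 470 kWh ÷ 0.83 kW = 566.3 h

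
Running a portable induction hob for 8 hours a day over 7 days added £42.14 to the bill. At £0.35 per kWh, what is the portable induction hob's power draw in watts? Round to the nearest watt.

2150 W

Energy = £42.14 ÷ £0.35/kWh = 120.4 kWh
Runtime = 8 h/day × 7 days = 56 h
Power = 120.4 kWh ÷ 56 h = 2.15 kW = 2150 W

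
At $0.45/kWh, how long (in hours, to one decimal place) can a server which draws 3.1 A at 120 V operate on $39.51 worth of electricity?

236.0 h

Power = 3.1 A × 120 V = 372 W = 0.372 kW
Energy available = $39.51 ÷ $0.45/kWh = 87.8 kWh
Hours = 87.8 kWh ÷ 0.372 kW = 236.0 h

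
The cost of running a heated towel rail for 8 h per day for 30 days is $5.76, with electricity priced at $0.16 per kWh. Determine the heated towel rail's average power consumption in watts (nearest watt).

150 W

Energy = $5.76 ÷ $0.16/kWh = 36 kWh
Runtime = 8 h/day × 30 days = 240 h
Power = 36 kWh ÷ 240 h = 0.15 kW = 150 W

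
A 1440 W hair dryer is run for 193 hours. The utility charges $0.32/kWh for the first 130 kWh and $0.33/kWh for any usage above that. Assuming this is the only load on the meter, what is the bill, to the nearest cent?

Energy = 1.44 kW × 193 h = 277.92 kWh
Tier 1 (0–130 kWh): 130 × $0.32 = $41.6
Above 130 kWh: 147.92 × $0.33 = $48.8136
Bill = $90.41

$90.41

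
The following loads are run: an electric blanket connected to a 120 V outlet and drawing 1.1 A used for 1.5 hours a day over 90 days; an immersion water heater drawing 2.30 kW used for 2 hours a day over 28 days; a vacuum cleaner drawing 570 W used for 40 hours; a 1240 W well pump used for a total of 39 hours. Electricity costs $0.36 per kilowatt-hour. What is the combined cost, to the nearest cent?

$78.40

electric blanket: Power = 1.1 A × 120 V = 132 W = 0.132 kW
electric blanket: Runtime = 1.5 h/day × 90 days = 135 h
electric blanket: 0.132 kW × 135 h = 17.82 kWh
immersion water heater: Runtime = 2 h/day × 28 days = 56 h
immersion water heater: 2.3 kW × 56 h = 128.8 kWh
vacuum cleaner: 0.57 kW × 40 h = 22.8 kWh
well pump: 1.24 kW × 39 h = 48.36 kWh
Total energy = 217.78 kWh
Cost = 217.78 × $0.36 = $78.40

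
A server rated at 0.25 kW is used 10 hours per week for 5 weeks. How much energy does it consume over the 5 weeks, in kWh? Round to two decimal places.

12.50 kWh

Runtime = 10 h/week × 5 weeks = 50 h
Energy = 0.25 kW × 50 h = 12.5 kWh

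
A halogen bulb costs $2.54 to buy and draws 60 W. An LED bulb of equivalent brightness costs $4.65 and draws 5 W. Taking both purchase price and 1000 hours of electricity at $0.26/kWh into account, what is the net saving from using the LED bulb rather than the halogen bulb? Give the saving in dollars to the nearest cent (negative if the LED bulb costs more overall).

$12.19

halogen bulb: $2.54 + (60/1000) kW × 1000 h × $0.26 = $2.54 + $15.6 = $18.14
LED bulb: $4.65 + (5/1000) kW × 1000 h × $0.26 = $4.65 + $1.3 = $5.95
Saving = $18.14 − $5.95 = $12.19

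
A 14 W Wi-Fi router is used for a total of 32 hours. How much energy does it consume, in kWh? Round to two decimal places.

0.45 kWh

Energy = 0.014 kW × 32 h = 0.448 kWh ≈ 0.45 kWh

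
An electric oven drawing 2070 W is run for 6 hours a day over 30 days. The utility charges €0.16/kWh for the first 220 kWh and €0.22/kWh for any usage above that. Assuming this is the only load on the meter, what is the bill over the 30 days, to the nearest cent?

Runtime = 6 h/day × 30 days = 180 h
Energy = 2.07 kW × 180 h = 372.6 kWh
Tier 1 (0–220 kWh): 220 × €0.16 = €35.2
Above 220 kWh: 152.6 × €0.22 = €33.572
Bill = €68.77

€68.77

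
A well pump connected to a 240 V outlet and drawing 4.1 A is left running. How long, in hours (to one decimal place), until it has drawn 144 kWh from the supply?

Power = 4.1 A × 240 V = 984 W = 0.984 kW
Hours = 144 kWh ÷ 0.984 kW = 146.3 h

146.3 h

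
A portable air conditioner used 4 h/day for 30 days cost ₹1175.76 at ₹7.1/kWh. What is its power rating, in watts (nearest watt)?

1380 W

Energy = ₹1175.76 ÷ ₹7.1/kWh = 165.6 kWh
Runtime = 4 h/day × 30 days = 120 h
Power = 165.6 kWh ÷ 120 h = 1.38 kW = 1380 W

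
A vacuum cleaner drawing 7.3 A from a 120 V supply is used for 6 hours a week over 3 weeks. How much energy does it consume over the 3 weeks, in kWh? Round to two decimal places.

15.77 kWh

Power = 7.3 A × 120 V = 876 W = 0.876 kW
Runtime = 6 h/week × 3 weeks = 18 h
Energy = 0.876 kW × 18 h = 15.768 kWh ≈ 15.77 kWh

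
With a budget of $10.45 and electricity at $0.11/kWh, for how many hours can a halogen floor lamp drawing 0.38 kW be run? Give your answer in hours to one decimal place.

Energy available = $10.45 ÷ $0.11/kWh = 95 kWh
Hours = 95 kWh ÷ 0.38 kW = 250.0 h

250.0 h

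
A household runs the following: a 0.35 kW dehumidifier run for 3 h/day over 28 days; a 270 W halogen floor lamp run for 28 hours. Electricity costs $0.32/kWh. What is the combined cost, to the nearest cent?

dehumidifier: Runtime = 3 h/day × 28 days = 84 h
dehumidifier: 0.35 kW × 84 h = 29.4 kWh
halogen floor lamp: 0.27 kW × 28 h = 7.56 kWh
Total energy = 36.96 kWh
Cost = 36.96 × $0.32 = $11.83

$11.83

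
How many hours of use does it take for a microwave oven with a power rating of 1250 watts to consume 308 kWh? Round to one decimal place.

Hours = 308 kWh ÷ 1.25 kW = 246.4 h

246.4 h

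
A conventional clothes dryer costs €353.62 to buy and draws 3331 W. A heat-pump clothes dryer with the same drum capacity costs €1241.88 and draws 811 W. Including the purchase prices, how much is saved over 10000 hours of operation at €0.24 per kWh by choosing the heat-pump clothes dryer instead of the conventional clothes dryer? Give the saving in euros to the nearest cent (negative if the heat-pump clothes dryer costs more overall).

conventional clothes dryer: €353.62 + (3331/1000) kW × 10000 h × €0.24 = €353.62 + €7994.4 = €8348.02
heat-pump clothes dryer: €1241.88 + (811/1000) kW × 10000 h × €0.24 = €1241.88 + €1946.4 = €3188.28
Saving = €8348.02 − €3188.28 = €5159.74

€5159.74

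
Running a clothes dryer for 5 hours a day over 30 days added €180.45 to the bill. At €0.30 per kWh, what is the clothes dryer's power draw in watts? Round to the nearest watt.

Energy = €180.45 ÷ €0.30/kWh = 601.5 kWh
Runtime = 5 h/day × 30 days = 150 h
Power = 601.5 kWh ÷ 150 h = 4.01 kW = 4010 W

4010 W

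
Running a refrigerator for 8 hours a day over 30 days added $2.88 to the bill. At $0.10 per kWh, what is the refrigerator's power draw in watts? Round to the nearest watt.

Energy = $2.88 ÷ $0.10/kWh = 28.8 kWh
Runtime = 8 h/day × 30 days = 240 h
Power = 28.8 kWh ÷ 240 h = 0.12 kW = 120 W

120 W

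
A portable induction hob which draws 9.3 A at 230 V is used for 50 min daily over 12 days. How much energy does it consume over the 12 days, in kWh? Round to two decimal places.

Power = 9.3 A × 230 V = 2139 W = 2.139 kW
Runtime = 50 min × 12 = 600 min = 10 h
Energy = 2.139 kW × 10 h = 21.39 kWh

21.39 kWh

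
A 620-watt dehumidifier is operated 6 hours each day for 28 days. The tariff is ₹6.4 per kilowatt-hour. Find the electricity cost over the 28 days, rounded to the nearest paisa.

₹666.62

Runtime = 6 h/day × 28 days = 168 h
Energy = 0.62 kW × 168 h = 104.16 kWh
Cost = 104.16 kWh × ₹6.4/kWh = ₹666.62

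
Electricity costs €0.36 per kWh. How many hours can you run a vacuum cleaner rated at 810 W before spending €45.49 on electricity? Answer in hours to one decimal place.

Energy available = €45.49 ÷ €0.36/kWh = 126.3611 kWh
Hours = 126.3611 kWh ÷ 0.81 kW = 156.0 h

156.0 h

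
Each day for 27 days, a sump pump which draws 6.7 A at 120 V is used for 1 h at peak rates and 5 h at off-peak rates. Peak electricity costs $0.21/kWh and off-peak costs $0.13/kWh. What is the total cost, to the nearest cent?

Power = 6.7 A × 120 V = 804 W = 0.804 kW
Peak energy = 0.804 kW × 1 h × 27 = 21.708 kWh
Off-peak energy = 0.804 kW × 5 h × 27 = 108.54 kWh
Cost = 21.708 × $0.21 + 108.54 × $0.13 = $4.55868 + $14.1102 = $18.67

$18.67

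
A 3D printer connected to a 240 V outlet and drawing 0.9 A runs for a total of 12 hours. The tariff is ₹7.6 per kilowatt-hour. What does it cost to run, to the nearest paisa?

₹19.70

Power = 0.9 A × 240 V = 216 W = 0.216 kW
Energy = 0.216 kW × 12 h = 2.592 kWh
Cost = 2.592 kWh × ₹7.6/kWh = ₹19.70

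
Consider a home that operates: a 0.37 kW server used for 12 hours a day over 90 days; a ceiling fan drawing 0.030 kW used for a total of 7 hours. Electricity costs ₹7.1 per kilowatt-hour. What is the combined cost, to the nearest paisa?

₹2838.65

server: Runtime = 12 h/day × 90 days = 1080 h
server: 0.37 kW × 1080 h = 399.6 kWh
ceiling fan: 0.03 kW × 7 h = 0.21 kWh
Total energy = 399.81 kWh
Cost = 399.81 × ₹7.1 = ₹2838.65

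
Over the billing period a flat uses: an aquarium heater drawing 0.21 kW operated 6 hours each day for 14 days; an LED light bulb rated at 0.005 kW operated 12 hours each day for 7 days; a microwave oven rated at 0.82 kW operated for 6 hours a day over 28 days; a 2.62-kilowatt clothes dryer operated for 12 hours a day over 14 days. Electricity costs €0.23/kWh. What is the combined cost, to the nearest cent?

aquarium heater: Runtime = 6 h/day × 14 days = 84 h
aquarium heater: 0.21 kW × 84 h = 17.64 kWh
LED light bulb: Runtime = 12 h/day × 7 days = 84 h
LED light bulb: 0.005 kW × 84 h = 0.42 kWh
microwave oven: Runtime = 6 h/day × 28 days = 168 h
microwave oven: 0.82 kW × 168 h = 137.76 kWh
clothes dryer: Runtime = 12 h/day × 14 days = 168 h
clothes dryer: 2.62 kW × 168 h = 440.16 kWh
Total energy = 595.98 kWh
Cost = 595.98 × €0.23 = €137.08

€137.08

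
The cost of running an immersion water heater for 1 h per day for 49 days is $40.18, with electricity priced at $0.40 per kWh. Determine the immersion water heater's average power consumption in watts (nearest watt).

2050 W

Energy = $40.18 ÷ $0.40/kWh = 100.45 kWh
Runtime = 1 h/day × 49 days = 49 h
Power = 100.45 kWh ÷ 49 h = 2.05 kW = 2050 W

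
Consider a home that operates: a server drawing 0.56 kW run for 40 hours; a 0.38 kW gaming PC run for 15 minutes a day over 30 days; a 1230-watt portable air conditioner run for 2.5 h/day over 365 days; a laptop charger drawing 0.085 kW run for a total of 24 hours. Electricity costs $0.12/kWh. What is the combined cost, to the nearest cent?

server: 0.56 kW × 40 h = 22.4 kWh
gaming PC: Runtime = 15 min × 30 = 450 min = 7.5 h
gaming PC: 0.38 kW × 7.5 h = 2.85 kWh
portable air conditioner: Runtime = 2.5 h/day × 365 days = 912.5 h
portable air conditioner: 1.23 kW × 912.5 h = 1122.375 kWh
laptop charger: 0.085 kW × 24 h = 2.04 kWh
Total energy = 1149.665 kWh
Cost = 1149.665 × $0.12 = $137.96

$137.96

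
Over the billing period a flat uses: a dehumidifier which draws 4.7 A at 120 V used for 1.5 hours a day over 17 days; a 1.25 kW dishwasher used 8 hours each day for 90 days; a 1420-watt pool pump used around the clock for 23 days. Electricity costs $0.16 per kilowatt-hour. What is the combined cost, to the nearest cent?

dehumidifier: Power = 4.7 A × 120 V = 564 W = 0.564 kW
dehumidifier: Runtime = 1.5 h/day × 17 days = 25.5 h
dehumidifier: 0.564 kW × 25.5 h = 14.382 kWh
dishwasher: Runtime = 8 h/day × 90 days = 720 h
dishwasher: 1.25 kW × 720 h = 900 kWh
pool pump: Runtime = 24 h × 23 = 552 h
pool pump: 1.42 kW × 552 h = 783.84 kWh
Total energy = 1698.222 kWh
Cost = 1698.222 × $0.16 = $271.72

$271.72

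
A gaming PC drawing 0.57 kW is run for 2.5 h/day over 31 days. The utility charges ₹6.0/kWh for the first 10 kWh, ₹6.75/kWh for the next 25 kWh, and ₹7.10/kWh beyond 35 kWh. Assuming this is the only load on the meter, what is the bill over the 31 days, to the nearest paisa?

Runtime = 2.5 h/day × 31 days = 77.5 h
Energy = 0.57 kW × 77.5 h = 44.175 kWh
Tier 1 (0–10 kWh): 10 × ₹6.0 = ₹60
Tier 2 (10–35 kWh): 25 × ₹6.75 = ₹168.75
Above 35 kWh: 9.175 × ₹7.10 = ₹65.1425
Bill = ₹293.89

₹293.89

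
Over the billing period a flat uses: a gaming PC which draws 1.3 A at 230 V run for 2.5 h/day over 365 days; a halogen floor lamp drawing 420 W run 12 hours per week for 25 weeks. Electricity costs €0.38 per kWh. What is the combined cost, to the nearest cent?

gaming PC: Power = 1.3 A × 230 V = 299 W = 0.299 kW
gaming PC: Runtime = 2.5 h/day × 365 days = 912.5 h
gaming PC: 0.299 kW × 912.5 h = 272.8375 kWh
halogen floor lamp: Runtime = 12 h/week × 25 weeks = 300 h
halogen floor lamp: 0.42 kW × 300 h = 126 kWh
Total energy = 398.8375 kWh
Cost = 398.8375 × €0.38 = €151.56

€151.56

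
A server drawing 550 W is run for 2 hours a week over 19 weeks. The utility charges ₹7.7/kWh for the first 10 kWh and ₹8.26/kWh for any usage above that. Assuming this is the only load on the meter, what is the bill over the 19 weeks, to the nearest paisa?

₹167.03

Runtime = 2 h/week × 19 weeks = 38 h
Energy = 0.55 kW × 38 h = 20.9 kWh
Tier 1 (0–10 kWh): 10 × ₹7.7 = ₹77
Above 10 kWh: 10.9 × ₹8.26 = ₹90.034
Bill = ₹167.03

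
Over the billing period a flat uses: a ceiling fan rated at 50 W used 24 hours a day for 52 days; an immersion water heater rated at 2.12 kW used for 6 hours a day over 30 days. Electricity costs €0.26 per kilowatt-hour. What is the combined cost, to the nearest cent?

€115.44

ceiling fan: Runtime = 24 h × 52 = 1248 h
ceiling fan: 0.05 kW × 1248 h = 62.4 kWh
immersion water heater: Runtime = 6 h/day × 30 days = 180 h
immersion water heater: 2.12 kW × 180 h = 381.6 kWh
Total energy = 444 kWh
Cost = 444 × €0.26 = €115.44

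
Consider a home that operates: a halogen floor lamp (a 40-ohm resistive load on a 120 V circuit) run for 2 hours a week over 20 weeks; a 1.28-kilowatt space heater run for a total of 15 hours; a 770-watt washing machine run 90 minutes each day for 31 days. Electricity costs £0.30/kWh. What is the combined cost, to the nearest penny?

£20.82

halogen floor lamp: Power = V²/R = 120²/40 = 360 W = 0.36 kW
halogen floor lamp: Runtime = 2 h/week × 20 weeks = 40 h
halogen floor lamp: 0.36 kW × 40 h = 14.4 kWh
space heater: 1.28 kW × 15 h = 19.2 kWh
washing machine: Runtime = 90 min × 31 = 2790 min = 46.5 h
washing machine: 0.77 kW × 46.5 h = 35.805 kWh
Total energy = 69.405 kWh
Cost = 69.405 × £0.30 = £20.82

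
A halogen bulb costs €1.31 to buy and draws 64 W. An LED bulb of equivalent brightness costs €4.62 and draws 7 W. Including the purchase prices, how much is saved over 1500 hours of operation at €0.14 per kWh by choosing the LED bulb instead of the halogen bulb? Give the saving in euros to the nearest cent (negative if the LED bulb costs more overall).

€8.66

halogen bulb: €1.31 + (64/1000) kW × 1500 h × €0.14 = €1.31 + €13.44 = €14.75
LED bulb: €4.62 + (7/1000) kW × 1500 h × €0.14 = €4.62 + €1.47 = €6.09
Saving = €14.75 − €6.09 = €8.66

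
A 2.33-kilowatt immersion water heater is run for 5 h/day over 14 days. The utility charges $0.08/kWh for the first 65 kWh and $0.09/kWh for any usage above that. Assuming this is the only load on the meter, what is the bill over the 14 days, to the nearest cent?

$14.03

Runtime = 5 h/day × 14 days = 70 h
Energy = 2.33 kW × 70 h = 163.1 kWh
Tier 1 (0–65 kWh): 65 × $0.08 = $5.2
Above 65 kWh: 98.1 × $0.09 = $8.829
Bill = $14.03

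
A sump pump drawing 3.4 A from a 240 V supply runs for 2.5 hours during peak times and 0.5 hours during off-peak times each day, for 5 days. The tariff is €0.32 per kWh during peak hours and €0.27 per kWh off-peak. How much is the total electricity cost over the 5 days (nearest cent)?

€3.81

Power = 3.4 A × 240 V = 816 W = 0.816 kW
Peak energy = 0.816 kW × 2.5 h × 5 = 10.2 kWh
Off-peak energy = 0.816 kW × 0.5 h × 5 = 2.04 kWh
Cost = 10.2 × €0.32 + 2.04 × €0.27 = €3.264 + €0.5508 = €3.81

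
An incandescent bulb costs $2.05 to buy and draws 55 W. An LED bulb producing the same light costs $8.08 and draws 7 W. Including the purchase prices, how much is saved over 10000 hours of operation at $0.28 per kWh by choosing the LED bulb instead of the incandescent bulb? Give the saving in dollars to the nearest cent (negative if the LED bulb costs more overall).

incandescent bulb: $2.05 + (55/1000) kW × 10000 h × $0.28 = $2.05 + $154 = $156.05
LED bulb: $8.08 + (7/1000) kW × 10000 h × $0.28 = $8.08 + $19.6 = $27.68
Saving = $156.05 − $27.68 = $128.37

$128.37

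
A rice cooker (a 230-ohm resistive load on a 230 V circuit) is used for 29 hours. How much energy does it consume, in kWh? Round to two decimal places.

6.67 kWh

Power = V²/R = 230²/230 = 230 W = 0.23 kW
Energy = 0.23 kW × 29 h = 6.67 kWh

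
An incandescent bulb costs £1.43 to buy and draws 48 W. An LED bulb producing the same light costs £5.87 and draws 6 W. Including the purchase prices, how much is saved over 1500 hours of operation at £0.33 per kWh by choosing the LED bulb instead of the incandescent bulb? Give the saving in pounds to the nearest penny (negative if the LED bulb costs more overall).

incandescent bulb: £1.43 + (48/1000) kW × 1500 h × £0.33 = £1.43 + £23.76 = £25.19
LED bulb: £5.87 + (6/1000) kW × 1500 h × £0.33 = £5.87 + £2.97 = £8.84
Saving = £25.19 − £8.84 = £16.35

£16.35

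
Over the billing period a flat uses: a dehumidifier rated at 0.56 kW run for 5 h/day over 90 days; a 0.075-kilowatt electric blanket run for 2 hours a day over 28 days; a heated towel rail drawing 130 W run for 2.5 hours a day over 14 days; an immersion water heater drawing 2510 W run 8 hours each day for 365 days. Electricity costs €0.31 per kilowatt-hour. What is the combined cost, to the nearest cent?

€2352.88

dehumidifier: Runtime = 5 h/day × 90 days = 450 h
dehumidifier: 0.56 kW × 450 h = 252 kWh
electric blanket: Runtime = 2 h/day × 28 days = 56 h
electric blanket: 0.075 kW × 56 h = 4.2 kWh
heated towel rail: Runtime = 2.5 h/day × 14 days = 35 h
heated towel rail: 0.13 kW × 35 h = 4.55 kWh
immersion water heater: Runtime = 8 h/day × 365 days = 2920 h
immersion water heater: 2.51 kW × 2920 h = 7329.2 kWh
Total energy = 7589.95 kWh
Cost = 7589.95 × €0.31 = €2352.88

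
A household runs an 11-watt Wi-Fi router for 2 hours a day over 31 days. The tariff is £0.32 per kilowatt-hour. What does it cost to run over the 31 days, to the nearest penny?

Runtime = 2 h/day × 31 days = 62 h
Energy = 0.011 kW × 62 h = 0.682 kWh
Cost = 0.682 kWh × £0.32/kWh = £0.22

£0.22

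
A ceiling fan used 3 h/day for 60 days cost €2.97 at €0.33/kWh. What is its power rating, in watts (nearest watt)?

Energy = €2.97 ÷ €0.33/kWh = 9 kWh
Runtime = 3 h/day × 60 days = 180 h
Power = 9 kWh ÷ 180 h = 0.05 kW = 50 W

50 W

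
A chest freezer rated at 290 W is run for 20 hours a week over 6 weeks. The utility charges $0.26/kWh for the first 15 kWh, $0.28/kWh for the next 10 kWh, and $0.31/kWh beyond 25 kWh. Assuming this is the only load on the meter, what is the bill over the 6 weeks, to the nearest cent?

Runtime = 20 h/week × 6 weeks = 120 h
Energy = 0.29 kW × 120 h = 34.8 kWh
Tier 1 (0–15 kWh): 15 × $0.26 = $3.9
Tier 2 (15–25 kWh): 10 × $0.28 = $2.8
Above 25 kWh: 9.8 × $0.31 = $3.038
Bill = $9.74

$9.74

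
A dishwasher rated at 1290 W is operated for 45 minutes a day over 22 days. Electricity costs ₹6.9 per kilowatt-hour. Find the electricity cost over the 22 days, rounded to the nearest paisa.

₹146.87

Runtime = 45 min × 22 = 990 min = 16.5 h
Energy = 1.29 kW × 16.5 h = 21.285 kWh
Cost = 21.285 kWh × ₹6.9/kWh = ₹146.87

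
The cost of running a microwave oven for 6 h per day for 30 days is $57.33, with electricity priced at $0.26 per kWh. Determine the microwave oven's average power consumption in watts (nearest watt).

1225 W

Energy = $57.33 ÷ $0.26/kWh = 220.5 kWh
Runtime = 6 h/day × 30 days = 180 h
Power = 220.5 kWh ÷ 180 h = 1.225 kW = 1225 W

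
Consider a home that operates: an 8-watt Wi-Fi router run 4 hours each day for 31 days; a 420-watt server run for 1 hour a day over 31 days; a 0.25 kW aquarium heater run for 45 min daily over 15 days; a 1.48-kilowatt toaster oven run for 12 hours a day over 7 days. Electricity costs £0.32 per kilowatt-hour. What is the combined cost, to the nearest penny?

Wi-Fi router: Runtime = 4 h/day × 31 days = 124 h
Wi-Fi router: 0.008 kW × 124 h = 0.992 kWh
server: Runtime = 1 h/day × 31 days = 31 h
server: 0.42 kW × 31 h = 13.02 kWh
aquarium heater: Runtime = 45 min × 15 = 675 min = 11.25 h
aquarium heater: 0.25 kW × 11.25 h = 2.8125 kWh
toaster oven: Runtime = 12 h/day × 7 days = 84 h
toaster oven: 1.48 kW × 84 h = 124.32 kWh
Total energy = 141.1445 kWh
Cost = 141.1445 × £0.32 = £45.17

£45.17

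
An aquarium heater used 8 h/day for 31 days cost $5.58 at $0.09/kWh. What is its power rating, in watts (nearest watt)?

250 W

Energy = $5.58 ÷ $0.09/kWh = 62 kWh
Runtime = 8 h/day × 31 days = 248 h
Power = 62 kWh ÷ 248 h = 0.25 kW = 250 W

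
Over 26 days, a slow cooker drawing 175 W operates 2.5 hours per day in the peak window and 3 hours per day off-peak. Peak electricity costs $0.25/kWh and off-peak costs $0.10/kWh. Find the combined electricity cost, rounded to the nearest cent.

Peak energy = 0.175 kW × 2.5 h × 26 = 11.375 kWh
Off-peak energy = 0.175 kW × 3 h × 26 = 13.65 kWh
Cost = 11.375 × $0.25 + 13.65 × $0.10 = $2.84375 + $1.365 = $4.21

$4.21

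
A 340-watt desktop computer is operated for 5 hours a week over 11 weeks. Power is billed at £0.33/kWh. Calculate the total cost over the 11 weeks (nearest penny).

£6.17

Runtime = 5 h/week × 11 weeks = 55 h
Energy = 0.34 kW × 55 h = 18.7 kWh
Cost = 18.7 kWh × £0.33/kWh = £6.17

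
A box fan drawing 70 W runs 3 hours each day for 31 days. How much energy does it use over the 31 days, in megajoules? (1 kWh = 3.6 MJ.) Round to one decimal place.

Runtime = 3 h/day × 31 days = 93 h
Energy = 0.07 kW × 93 h = 6.51 kWh
= 6.51 × 3.6 MJ = 23.4 MJ

23.4 MJ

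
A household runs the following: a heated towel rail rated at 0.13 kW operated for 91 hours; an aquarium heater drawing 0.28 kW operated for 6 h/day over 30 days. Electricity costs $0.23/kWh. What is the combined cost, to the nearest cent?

heated towel rail: 0.13 kW × 91 h = 11.83 kWh
aquarium heater: Runtime = 6 h/day × 30 days = 180 h
aquarium heater: 0.28 kW × 180 h = 50.4 kWh
Total energy = 62.23 kWh
Cost = 62.23 × $0.23 = $14.31

$14.31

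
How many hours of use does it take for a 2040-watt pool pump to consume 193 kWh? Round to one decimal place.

Hours = 193 kWh ÷ 2.04 kW = 94.6 h

94.6 h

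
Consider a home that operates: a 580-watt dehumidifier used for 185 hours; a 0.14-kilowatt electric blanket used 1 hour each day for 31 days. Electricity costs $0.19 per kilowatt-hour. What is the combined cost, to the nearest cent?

dehumidifier: 0.58 kW × 185 h = 107.3 kWh
electric blanket: Runtime = 1 h/day × 31 days = 31 h
electric blanket: 0.14 kW × 31 h = 4.34 kWh
Total energy = 111.64 kWh
Cost = 111.64 × $0.19 = $21.21

$21.21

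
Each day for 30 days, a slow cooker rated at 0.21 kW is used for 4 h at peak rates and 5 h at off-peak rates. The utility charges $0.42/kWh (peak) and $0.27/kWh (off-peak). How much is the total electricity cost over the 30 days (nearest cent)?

$19.09

Peak energy = 0.21 kW × 4 h × 30 = 25.2 kWh
Off-peak energy = 0.21 kW × 5 h × 30 = 31.5 kWh
Cost = 25.2 × $0.42 + 31.5 × $0.27 = $10.584 + $8.505 = $19.09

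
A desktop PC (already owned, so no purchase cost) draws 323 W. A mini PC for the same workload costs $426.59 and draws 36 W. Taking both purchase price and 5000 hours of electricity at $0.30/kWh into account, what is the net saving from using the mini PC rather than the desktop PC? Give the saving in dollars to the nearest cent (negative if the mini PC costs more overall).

$3.91

desktop PC: $0.00 + (323/1000) kW × 5000 h × $0.30 = $0.00 + $484.5 = $484.5
mini PC: $426.59 + (36/1000) kW × 5000 h × $0.30 = $426.59 + $54 = $480.59
Saving = $484.5 − $480.59 = $3.91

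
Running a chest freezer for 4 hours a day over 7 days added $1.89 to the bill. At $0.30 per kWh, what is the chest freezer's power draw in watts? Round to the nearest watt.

225 W

Energy = $1.89 ÷ $0.30/kWh = 6.3 kWh
Runtime = 4 h/day × 7 days = 28 h
Power = 6.3 kWh ÷ 28 h = 0.225 kW = 225 W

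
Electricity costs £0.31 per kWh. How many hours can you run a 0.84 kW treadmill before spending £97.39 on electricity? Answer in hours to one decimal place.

Energy available = £97.39 ÷ £0.31/kWh = 314.1613 kWh
Hours = 314.1613 kWh ÷ 0.84 kW = 374.0 h

374.0 h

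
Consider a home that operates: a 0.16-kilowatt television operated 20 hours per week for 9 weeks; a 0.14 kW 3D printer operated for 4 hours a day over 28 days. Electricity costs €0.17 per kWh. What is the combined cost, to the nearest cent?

television: Runtime = 20 h/week × 9 weeks = 180 h
television: 0.16 kW × 180 h = 28.8 kWh
3D printer: Runtime = 4 h/day × 28 days = 112 h
3D printer: 0.14 kW × 112 h = 15.68 kWh
Total energy = 44.48 kWh
Cost = 44.48 × €0.17 = €7.56

€7.56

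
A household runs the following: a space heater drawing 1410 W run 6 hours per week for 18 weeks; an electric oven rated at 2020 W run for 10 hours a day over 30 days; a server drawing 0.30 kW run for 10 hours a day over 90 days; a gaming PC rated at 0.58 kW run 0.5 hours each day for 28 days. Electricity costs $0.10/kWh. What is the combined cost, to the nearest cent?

space heater: Runtime = 6 h/week × 18 weeks = 108 h
space heater: 1.41 kW × 108 h = 152.28 kWh
electric oven: Runtime = 10 h/day × 30 days = 300 h
electric oven: 2.02 kW × 300 h = 606 kWh
server: Runtime = 10 h/day × 90 days = 900 h
server: 0.3 kW × 900 h = 270 kWh
gaming PC: Runtime = 0.5 h/day × 28 days = 14 h
gaming PC: 0.58 kW × 14 h = 8.12 kWh
Total energy = 1036.4 kWh
Cost = 1036.4 × $0.10 = $103.64

$103.64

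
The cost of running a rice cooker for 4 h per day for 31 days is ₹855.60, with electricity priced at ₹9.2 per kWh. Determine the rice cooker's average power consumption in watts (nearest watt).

Energy = ₹855.60 ÷ ₹9.2/kWh = 93 kWh
Runtime = 4 h/day × 31 days = 124 h
Power = 93 kWh ÷ 124 h = 0.75 kW = 750 W

750 W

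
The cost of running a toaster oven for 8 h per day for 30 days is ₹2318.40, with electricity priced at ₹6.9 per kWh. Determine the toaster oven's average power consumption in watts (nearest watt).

Energy = ₹2318.40 ÷ ₹6.9/kWh = 336 kWh
Runtime = 8 h/day × 30 days = 240 h
Power = 336 kWh ÷ 240 h = 1.4 kW = 1400 W

1400 W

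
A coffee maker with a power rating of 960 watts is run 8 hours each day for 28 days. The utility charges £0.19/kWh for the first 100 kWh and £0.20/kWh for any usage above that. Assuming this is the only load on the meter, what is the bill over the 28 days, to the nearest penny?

£42.01

Runtime = 8 h/day × 28 days = 224 h
Energy = 0.96 kW × 224 h = 215.04 kWh
Tier 1 (0–100 kWh): 100 × £0.19 = £19
Above 100 kWh: 115.04 × £0.20 = £23.008
Bill = £42.01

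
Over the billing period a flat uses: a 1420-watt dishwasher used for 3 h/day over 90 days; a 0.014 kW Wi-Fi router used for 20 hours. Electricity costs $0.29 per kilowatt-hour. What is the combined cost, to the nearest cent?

dishwasher: Runtime = 3 h/day × 90 days = 270 h
dishwasher: 1.42 kW × 270 h = 383.4 kWh
Wi-Fi router: 0.014 kW × 20 h = 0.28 kWh
Total energy = 383.68 kWh
Cost = 383.68 × $0.29 = $111.27

$111.27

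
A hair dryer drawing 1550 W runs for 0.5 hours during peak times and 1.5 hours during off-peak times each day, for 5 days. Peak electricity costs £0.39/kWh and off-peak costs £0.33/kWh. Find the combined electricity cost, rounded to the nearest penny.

£5.35

Peak energy = 1.55 kW × 0.5 h × 5 = 3.875 kWh
Off-peak energy = 1.55 kW × 1.5 h × 5 = 11.625 kWh
Cost = 3.875 × £0.39 + 11.625 × £0.33 = £1.51125 + £3.83625 = £5.35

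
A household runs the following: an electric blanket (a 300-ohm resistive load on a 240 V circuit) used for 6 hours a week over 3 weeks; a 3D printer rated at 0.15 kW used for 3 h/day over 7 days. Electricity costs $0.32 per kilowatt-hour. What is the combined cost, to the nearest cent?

electric blanket: Power = V²/R = 240²/300 = 192 W = 0.192 kW
electric blanket: Runtime = 6 h/week × 3 weeks = 18 h
electric blanket: 0.192 kW × 18 h = 3.456 kWh
3D printer: Runtime = 3 h/day × 7 days = 21 h
3D printer: 0.15 kW × 21 h = 3.15 kWh
Total energy = 6.606 kWh
Cost = 6.606 × $0.32 = $2.11

$2.11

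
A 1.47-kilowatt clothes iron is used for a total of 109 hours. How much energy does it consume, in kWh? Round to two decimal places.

Energy = 1.47 kW × 109 h = 160.23 kWh

160.23 kWh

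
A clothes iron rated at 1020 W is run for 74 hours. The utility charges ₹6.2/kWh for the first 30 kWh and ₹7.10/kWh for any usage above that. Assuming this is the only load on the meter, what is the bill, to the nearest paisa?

₹508.91

Energy = 1.02 kW × 74 h = 75.48 kWh
Tier 1 (0–30 kWh): 30 × ₹6.2 = ₹186
Above 30 kWh: 45.48 × ₹7.10 = ₹322.908
Bill = ₹508.91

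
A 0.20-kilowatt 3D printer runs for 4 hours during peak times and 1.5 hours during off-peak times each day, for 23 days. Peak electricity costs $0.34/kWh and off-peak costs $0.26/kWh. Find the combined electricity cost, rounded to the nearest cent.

Peak energy = 0.2 kW × 4 h × 23 = 18.4 kWh
Off-peak energy = 0.2 kW × 1.5 h × 23 = 6.9 kWh
Cost = 18.4 × $0.34 + 6.9 × $0.26 = $6.256 + $1.794 = $8.05

$8.05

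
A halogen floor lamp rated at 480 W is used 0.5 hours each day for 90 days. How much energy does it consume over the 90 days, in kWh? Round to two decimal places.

21.60 kWh

Runtime = 0.5 h/day × 90 days = 45 h
Energy = 0.48 kW × 45 h = 21.6 kWh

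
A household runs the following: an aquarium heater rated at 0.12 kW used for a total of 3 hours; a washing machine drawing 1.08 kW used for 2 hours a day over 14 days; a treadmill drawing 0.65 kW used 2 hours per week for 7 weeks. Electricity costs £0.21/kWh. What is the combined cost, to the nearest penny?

aquarium heater: 0.12 kW × 3 h = 0.36 kWh
washing machine: Runtime = 2 h/day × 14 days = 28 h
washing machine: 1.08 kW × 28 h = 30.24 kWh
treadmill: Runtime = 2 h/week × 7 weeks = 14 h
treadmill: 0.65 kW × 14 h = 9.1 kWh
Total energy = 39.7 kWh
Cost = 39.7 × £0.21 = £8.34

£8.34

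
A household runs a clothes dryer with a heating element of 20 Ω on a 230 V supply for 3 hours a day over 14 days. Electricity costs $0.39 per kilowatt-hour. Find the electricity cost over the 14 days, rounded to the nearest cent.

Power = V²/R = 230²/20 = 2645 W = 2.645 kW
Runtime = 3 h/day × 14 days = 42 h
Energy = 2.645 kW × 42 h = 111.09 kWh
Cost = 111.09 kWh × $0.39/kWh = $43.33

$43.33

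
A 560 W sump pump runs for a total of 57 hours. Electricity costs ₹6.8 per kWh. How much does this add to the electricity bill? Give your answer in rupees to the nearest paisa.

Energy = 0.56 kW × 57 h = 31.92 kWh
Cost = 31.92 kWh × ₹6.8/kWh = ₹217.06

₹217.06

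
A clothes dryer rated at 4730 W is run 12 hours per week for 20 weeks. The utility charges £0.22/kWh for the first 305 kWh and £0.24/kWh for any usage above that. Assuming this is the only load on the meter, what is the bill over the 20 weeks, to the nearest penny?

Runtime = 12 h/week × 20 weeks = 240 h
Energy = 4.73 kW × 240 h = 1135.2 kWh
Tier 1 (0–305 kWh): 305 × £0.22 = £67.1
Above 305 kWh: 830.2 × £0.24 = £199.248
Bill = £266.35

£266.35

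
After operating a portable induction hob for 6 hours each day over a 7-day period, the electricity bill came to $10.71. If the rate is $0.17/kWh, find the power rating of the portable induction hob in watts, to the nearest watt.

Energy = $10.71 ÷ $0.17/kWh = 63 kWh
Runtime = 6 h/day × 7 days = 42 h
Power = 63 kWh ÷ 42 h = 1.5 kW = 1500 W

1500 W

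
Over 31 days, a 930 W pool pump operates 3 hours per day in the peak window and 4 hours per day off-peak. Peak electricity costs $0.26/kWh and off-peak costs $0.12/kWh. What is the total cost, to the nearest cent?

Peak energy = 0.93 kW × 3 h × 31 = 86.49 kWh
Off-peak energy = 0.93 kW × 4 h × 31 = 115.32 kWh
Cost = 86.49 × $0.26 + 115.32 × $0.12 = $22.4874 + $13.8384 = $36.33

$36.33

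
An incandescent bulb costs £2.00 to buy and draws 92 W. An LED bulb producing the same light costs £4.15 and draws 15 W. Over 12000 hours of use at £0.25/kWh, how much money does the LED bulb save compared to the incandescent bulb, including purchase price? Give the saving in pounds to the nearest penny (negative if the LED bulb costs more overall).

incandescent bulb: £2.00 + (92/1000) kW × 12000 h × £0.25 = £2.00 + £276 = £278
LED bulb: £4.15 + (15/1000) kW × 12000 h × £0.25 = £4.15 + £45 = £49.15
Saving = £278 − £49.15 = £228.85

£228.85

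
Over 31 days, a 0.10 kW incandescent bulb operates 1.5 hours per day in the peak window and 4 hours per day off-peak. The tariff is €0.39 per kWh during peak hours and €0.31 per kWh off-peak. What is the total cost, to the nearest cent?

Peak energy = 0.1 kW × 1.5 h × 31 = 4.65 kWh
Off-peak energy = 0.1 kW × 4 h × 31 = 12.4 kWh
Cost = 4.65 × €0.39 + 12.4 × €0.31 = €1.8135 + €3.844 = €5.66

€5.66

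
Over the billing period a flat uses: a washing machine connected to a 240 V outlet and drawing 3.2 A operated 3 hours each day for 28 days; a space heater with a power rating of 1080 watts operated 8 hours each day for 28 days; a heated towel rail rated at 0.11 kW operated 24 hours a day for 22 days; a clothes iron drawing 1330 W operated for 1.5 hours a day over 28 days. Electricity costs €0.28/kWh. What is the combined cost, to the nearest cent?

€117.70

washing machine: Power = 3.2 A × 240 V = 768 W = 0.768 kW
washing machine: Runtime = 3 h/day × 28 days = 84 h
washing machine: 0.768 kW × 84 h = 64.512 kWh
space heater: Runtime = 8 h/day × 28 days = 224 h
space heater: 1.08 kW × 224 h = 241.92 kWh
heated towel rail: Runtime = 24 h × 22 = 528 h
heated towel rail: 0.11 kW × 528 h = 58.08 kWh
clothes iron: Runtime = 1.5 h/day × 28 days = 42 h
clothes iron: 1.33 kW × 42 h = 55.86 kWh
Total energy = 420.372 kWh
Cost = 420.372 × €0.28 = €117.70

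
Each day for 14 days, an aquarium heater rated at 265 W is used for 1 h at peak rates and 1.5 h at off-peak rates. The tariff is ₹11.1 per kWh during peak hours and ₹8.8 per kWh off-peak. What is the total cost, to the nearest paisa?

Peak energy = 0.265 kW × 1 h × 14 = 3.71 kWh
Off-peak energy = 0.265 kW × 1.5 h × 14 = 5.565 kWh
Cost = 3.71 × ₹11.1 + 5.565 × ₹8.8 = ₹41.181 + ₹48.972 = ₹90.15

₹90.15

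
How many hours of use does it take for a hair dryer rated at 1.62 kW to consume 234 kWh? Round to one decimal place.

144.4 h

Hours = 234 kWh ÷ 1.62 kW = 144.4 h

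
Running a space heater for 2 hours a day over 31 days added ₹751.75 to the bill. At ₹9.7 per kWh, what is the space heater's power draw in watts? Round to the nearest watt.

Energy = ₹751.75 ÷ ₹9.7/kWh = 77.5 kWh
Runtime = 2 h/day × 31 days = 62 h
Power = 77.5 kWh ÷ 62 h = 1.25 kW = 1250 W

1250 W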